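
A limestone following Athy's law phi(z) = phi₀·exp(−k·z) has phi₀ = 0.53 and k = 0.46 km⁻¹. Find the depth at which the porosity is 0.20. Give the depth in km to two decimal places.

2.12 km

Invert Athy's law: z = ln(phi₀/phi) / k
z = ln(0.53/0.2) / 0.46 = ln(2.65) / 0.46 = 0.9746 / 0.46 = 2.119 km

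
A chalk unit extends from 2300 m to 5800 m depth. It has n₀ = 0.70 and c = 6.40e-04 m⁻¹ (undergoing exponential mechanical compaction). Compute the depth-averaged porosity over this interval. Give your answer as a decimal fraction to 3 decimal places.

Working in km (1 km = 1000 m; c in km⁻¹ = c in m⁻¹ × 1000):
⟨n⟩ = (1/(z₂−z₁)) ∫ n₀ e^(−cz) dz = n₀·(e^(−c·z₁) − e^(−c·z₂)) / (c·(z₂−z₁))
e^(−0.64×2.3) = 0.2295; e^(−0.64×5.8) = 0.0244
⟨n⟩ = 0.7 × (0.2295 − 0.0244) / (0.64 × 3.5) = 0.7 × 0.0915 = 0.0641

0.064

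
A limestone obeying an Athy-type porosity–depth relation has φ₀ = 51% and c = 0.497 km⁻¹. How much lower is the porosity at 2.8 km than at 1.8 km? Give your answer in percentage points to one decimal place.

8.2 percentage points

φ(1.8) = 0.51·e^(−0.497×1.8) = 0.2085
φ(2.8) = 0.51·e^(−0.497×2.8) = 0.1268
Δφ = 0.2085 − 0.1268 = 0.0816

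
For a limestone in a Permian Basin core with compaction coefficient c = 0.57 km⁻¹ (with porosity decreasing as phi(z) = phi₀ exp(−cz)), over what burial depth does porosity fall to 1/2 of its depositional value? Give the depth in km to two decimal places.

1.22 km

phi/phi₀ = 1/2 ⇒ exp(−c·z) = 1/2 ⇒ z = ln(2) / c
z = 0.6931 / 0.57 = 1.216 km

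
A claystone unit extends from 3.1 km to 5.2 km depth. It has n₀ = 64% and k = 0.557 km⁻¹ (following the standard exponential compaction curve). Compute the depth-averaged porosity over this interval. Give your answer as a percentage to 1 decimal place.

6.7%

⟨n⟩ = (1/(Z₂−Z₁)) ∫ n₀ e^(−kZ) dZ = n₀·(e^(−k·Z₁) − e^(−k·Z₂)) / (k·(Z₂−Z₁))
e^(−0.557×3.1) = 0.1779; e^(−0.557×5.2) = 0.0552
⟨n⟩ = 0.64 × (0.1779 − 0.0552) / (0.557 × 2.1) = 0.64 × 0.1049 = 0.0671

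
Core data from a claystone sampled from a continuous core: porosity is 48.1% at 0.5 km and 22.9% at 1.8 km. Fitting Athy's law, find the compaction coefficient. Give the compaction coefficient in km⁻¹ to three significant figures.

0.571 km⁻¹

Athy: φ(d) = φ₀ e^(−kd) ⇒ φ₁/φ₂ = e^{k(d₂−d₁)} ⇒ k = ln(φ₁/φ₂)/(d₂−d₁)
k = ln(0.481/0.229) / (1.8 − 0.5) = ln(2.1) / 1.3 = 0.7421 / 1.3 = 0.5709 km⁻¹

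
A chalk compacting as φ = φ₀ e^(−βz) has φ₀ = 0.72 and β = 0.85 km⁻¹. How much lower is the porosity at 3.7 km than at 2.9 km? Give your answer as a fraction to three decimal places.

φ(2.9) = 0.72·e^(−0.85×2.9) = 0.0612
φ(3.7) = 0.72·e^(−0.85×3.7) = 0.0310
Δφ = 0.0612 − 0.0310 = 0.0302

0.030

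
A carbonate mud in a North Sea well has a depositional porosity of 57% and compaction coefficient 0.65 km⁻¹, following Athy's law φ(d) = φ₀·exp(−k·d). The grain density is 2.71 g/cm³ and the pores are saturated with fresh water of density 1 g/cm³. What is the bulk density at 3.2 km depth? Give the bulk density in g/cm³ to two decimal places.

Porosity at depth: φ = 0.57·exp(−0.65×3.2) = 0.57×0.1249 = 0.0712
Bulk density: ρ_b = (1−φ)ρ_g + φ·ρ_f = 0.9288×2.71 + 0.0712×1
       = 2.517 + 0.071 = 2.588 g/cm³

2.59 g/cm³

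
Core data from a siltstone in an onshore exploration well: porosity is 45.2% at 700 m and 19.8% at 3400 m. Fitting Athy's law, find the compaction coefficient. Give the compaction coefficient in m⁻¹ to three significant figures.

Working in km (1 km = 1000 m; c in km⁻¹ = c in m⁻¹ × 1000):
Athy: n(Z) = n₀ e^(−cZ) ⇒ n₁/n₂ = e^{c(Z₂−Z₁)} ⇒ c = ln(n₁/n₂)/(Z₂−Z₁)
c = ln(0.452/0.198) / (3.4 − 0.7) = ln(2.283) / 2.7 = 0.8254 / 2.7 = 0.3057 km⁻¹

0.000306 m⁻¹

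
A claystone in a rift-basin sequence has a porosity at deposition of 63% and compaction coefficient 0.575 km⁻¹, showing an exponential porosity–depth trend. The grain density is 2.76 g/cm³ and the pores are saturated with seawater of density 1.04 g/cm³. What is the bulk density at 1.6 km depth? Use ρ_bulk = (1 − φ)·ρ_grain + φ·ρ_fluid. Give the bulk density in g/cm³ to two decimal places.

2.33 g/cm³

Porosity at depth: φ = 0.63·exp(−0.575×1.6) = 0.63×0.3985 = 0.2511
Bulk density: ρ_b = (1−φ)ρ_g + φ·ρ_f = 0.7489×2.76 + 0.2511×1.04
       = 2.067 + 0.261 = 2.328 g/cm³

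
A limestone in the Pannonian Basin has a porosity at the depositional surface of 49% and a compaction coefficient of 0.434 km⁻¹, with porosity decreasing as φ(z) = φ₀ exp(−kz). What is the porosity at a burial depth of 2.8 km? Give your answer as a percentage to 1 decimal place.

14.5%

φ = φ₀·exp(−k·z) = 0.49 × exp(−0.434 × 2.8) = 0.49 × exp(−1.215)
  = 0.49 × 0.2967 = 0.1454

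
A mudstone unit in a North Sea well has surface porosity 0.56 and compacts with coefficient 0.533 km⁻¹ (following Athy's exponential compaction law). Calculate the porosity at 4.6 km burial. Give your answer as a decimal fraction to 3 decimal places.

0.048

n = n₀·exp(−β·z) = 0.56 × exp(−0.533 × 4.6) = 0.56 × exp(−2.452)
  = 0.56 × 0.0861 = 0.0482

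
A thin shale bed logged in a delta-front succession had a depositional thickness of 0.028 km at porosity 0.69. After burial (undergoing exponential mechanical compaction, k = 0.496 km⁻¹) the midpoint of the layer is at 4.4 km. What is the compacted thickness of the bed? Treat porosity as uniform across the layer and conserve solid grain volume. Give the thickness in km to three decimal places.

Porosity at 4.4 km: phi = 0.69·exp(−0.496×4.4) = 0.0778
Solid-volume conservation: h(1−phi) = h₀(1−phi₀) ⇒ h = h₀·(1−phi₀)/(1−phi)
h = 0.028 × (1 − 0.69)/(1 − 0.0778) = 0.028 × 0.3362 = 0.0094 km

0.009 km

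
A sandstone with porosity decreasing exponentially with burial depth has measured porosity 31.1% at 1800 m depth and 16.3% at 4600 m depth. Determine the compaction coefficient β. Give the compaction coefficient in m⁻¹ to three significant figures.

0.000231 m⁻¹

Working in km (1 km = 1000 m; β in km⁻¹ = β in m⁻¹ × 1000):
Athy: φ(z) = φ₀ e^(−βz) ⇒ φ₁/φ₂ = e^{β(z₂−z₁)} ⇒ β = ln(φ₁/φ₂)/(z₂−z₁)
β = ln(0.311/0.163) / (4.6 − 1.8) = ln(1.908) / 2.8 = 0.6460 / 2.8 = 0.2307 km⁻¹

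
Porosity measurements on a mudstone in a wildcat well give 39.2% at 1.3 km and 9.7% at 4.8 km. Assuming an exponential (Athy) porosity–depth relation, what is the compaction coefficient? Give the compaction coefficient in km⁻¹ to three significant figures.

0.399 km⁻¹

Athy: phi(d) = phi₀ e^(−cd) ⇒ phi₁/phi₂ = e^{c(d₂−d₁)} ⇒ c = ln(phi₁/phi₂)/(d₂−d₁)
c = ln(0.392/0.097) / (4.8 − 1.3) = ln(4.041) / 3.5 = 1.3966 / 3.5 = 0.399 km⁻¹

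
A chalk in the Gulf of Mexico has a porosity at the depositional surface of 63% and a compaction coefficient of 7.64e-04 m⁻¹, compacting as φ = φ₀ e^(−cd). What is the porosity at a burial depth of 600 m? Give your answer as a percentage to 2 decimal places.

39.83%

Working in km (1 km = 1000 m; c in km⁻¹ = c in m⁻¹ × 1000):
φ = φ₀·exp(−c·d) = 0.63 × exp(−0.764 × 0.6) = 0.63 × exp(−0.4584)
  = 0.63 × 0.6323 = 0.3983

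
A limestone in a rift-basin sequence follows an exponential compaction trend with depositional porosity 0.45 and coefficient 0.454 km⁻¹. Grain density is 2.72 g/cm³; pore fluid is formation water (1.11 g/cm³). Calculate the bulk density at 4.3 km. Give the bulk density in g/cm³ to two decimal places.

Porosity at depth: φ = 0.45·exp(−0.454×4.3) = 0.45×0.1420 = 0.0639
Bulk density: ρ_b = (1−φ)ρ_g + φ·ρ_f = 0.9361×2.72 + 0.0639×1.11
       = 2.546 + 0.071 = 2.617 g/cm³

2.62 g/cm³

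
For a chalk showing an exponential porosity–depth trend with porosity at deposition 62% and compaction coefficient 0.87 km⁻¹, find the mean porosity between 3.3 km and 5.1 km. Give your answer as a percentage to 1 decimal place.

⟨phi⟩ = (1/(z₂−z₁)) ∫ phi₀ e^(−cz) dz = phi₀·(e^(−c·z₁) − e^(−c·z₂)) / (c·(z₂−z₁))
e^(−0.87×3.3) = 0.0566; e^(−0.87×5.1) = 0.0118
⟨phi⟩ = 0.62 × (0.0566 − 0.0118) / (0.87 × 1.8) = 0.62 × 0.0286 = 0.0177

1.8%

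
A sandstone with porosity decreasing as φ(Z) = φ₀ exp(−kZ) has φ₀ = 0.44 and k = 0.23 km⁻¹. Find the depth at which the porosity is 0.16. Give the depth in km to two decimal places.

4.40 km

Invert Athy's law: Z = ln(φ₀/φ) / k
Z = ln(0.44/0.16) / 0.23 = ln(2.75) / 0.23 = 1.0116 / 0.23 = 4.398 km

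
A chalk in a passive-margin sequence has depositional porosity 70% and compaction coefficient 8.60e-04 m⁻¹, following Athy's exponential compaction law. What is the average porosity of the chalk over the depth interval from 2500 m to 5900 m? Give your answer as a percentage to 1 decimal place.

Working in km (1 km = 1000 m; β in km⁻¹ = β in m⁻¹ × 1000):
⟨φ⟩ = (1/(d₂−d₁)) ∫ φ₀ e^(−βd) dd = φ₀·(e^(−β·d₁) − e^(−β·d₂)) / (β·(d₂−d₁))
e^(−0.86×2.5) = 0.1165; e^(−0.86×5.9) = 0.0063
⟨φ⟩ = 0.7 × (0.1165 − 0.0063) / (0.86 × 3.4) = 0.7 × 0.0377 = 0.0264

2.6%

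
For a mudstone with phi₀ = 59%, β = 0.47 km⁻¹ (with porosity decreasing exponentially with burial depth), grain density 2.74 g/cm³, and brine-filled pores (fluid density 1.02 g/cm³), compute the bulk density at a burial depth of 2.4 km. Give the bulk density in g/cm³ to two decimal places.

Porosity at depth: phi = 0.59·exp(−0.47×2.4) = 0.59×0.3237 = 0.1910
Bulk density: ρ_b = (1−phi)ρ_g + phi·ρ_f = 0.8090×2.74 + 0.1910×1.02
       = 2.217 + 0.195 = 2.412 g/cm³

2.41 g/cm³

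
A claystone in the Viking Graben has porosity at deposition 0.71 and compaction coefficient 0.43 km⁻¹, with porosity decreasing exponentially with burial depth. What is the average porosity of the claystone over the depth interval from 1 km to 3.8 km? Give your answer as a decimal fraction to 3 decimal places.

0.269

⟨φ⟩ = (1/(d₂−d₁)) ∫ φ₀ e^(−βd) dd = φ₀·(e^(−β·d₁) − e^(−β·d₂)) / (β·(d₂−d₁))
e^(−0.43×1) = 0.6505; e^(−0.43×3.8) = 0.1951
⟨φ⟩ = 0.71 × (0.6505 − 0.1951) / (0.43 × 2.8) = 0.71 × 0.3782 = 0.2685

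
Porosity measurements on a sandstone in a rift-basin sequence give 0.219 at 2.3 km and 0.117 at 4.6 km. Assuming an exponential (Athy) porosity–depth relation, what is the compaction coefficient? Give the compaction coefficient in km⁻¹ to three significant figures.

0.273 km⁻¹

Athy: φ(z) = φ₀ e^(−cz) ⇒ φ₁/φ₂ = e^{c(z₂−z₁)} ⇒ c = ln(φ₁/φ₂)/(z₂−z₁)
c = ln(0.219/0.117) / (4.6 − 2.3) = ln(1.872) / 2.3 = 0.6269 / 2.3 = 0.2726 km⁻¹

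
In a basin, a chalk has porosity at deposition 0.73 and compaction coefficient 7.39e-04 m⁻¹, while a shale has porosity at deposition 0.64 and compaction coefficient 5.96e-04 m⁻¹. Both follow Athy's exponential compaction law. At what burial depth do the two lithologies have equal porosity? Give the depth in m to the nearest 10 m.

Working in km (1 km = 1000 m; β in km⁻¹ = β in m⁻¹ × 1000):
Set phi₀ₐ e^(−βₐZ) = phi₀ᵦ e^(−βᵦZ) ⇒ ln(phi₀ₐ/phi₀ᵦ) = (βₐ − βᵦ)·Z
Z = ln(0.73/0.64) / (0.739 − 0.596) = 0.1316 / 0.143 = 0.920 km

920 m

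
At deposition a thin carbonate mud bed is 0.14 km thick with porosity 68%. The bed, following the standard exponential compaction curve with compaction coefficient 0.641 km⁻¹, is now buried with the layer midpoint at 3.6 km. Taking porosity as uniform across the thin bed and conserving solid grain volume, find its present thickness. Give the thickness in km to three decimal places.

0.048 km

Porosity at 3.6 km: phi = 0.68·exp(−0.641×3.6) = 0.0677
Solid-volume conservation: h(1−phi) = h₀(1−phi₀) ⇒ h = h₀·(1−phi₀)/(1−phi)
h = 0.14 × (1 − 0.68)/(1 − 0.0677) = 0.14 × 0.3432 = 0.0481 km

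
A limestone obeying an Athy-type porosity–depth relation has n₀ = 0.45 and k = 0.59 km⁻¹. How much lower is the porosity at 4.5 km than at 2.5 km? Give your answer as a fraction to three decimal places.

0.071

n(2.5) = 0.45·e^(−0.59×2.5) = 0.1030
n(4.5) = 0.45·e^(−0.59×4.5) = 0.0316
Δn = 0.1030 − 0.0316 = 0.0713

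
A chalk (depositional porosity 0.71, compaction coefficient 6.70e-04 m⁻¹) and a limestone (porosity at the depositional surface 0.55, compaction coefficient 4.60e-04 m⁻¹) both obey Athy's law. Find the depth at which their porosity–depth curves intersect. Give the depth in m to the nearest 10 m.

1220 m

Working in km (1 km = 1000 m; β in km⁻¹ = β in m⁻¹ × 1000):
Set phi₀ₐ e^(−βₐZ) = phi₀ᵦ e^(−βᵦZ) ⇒ ln(phi₀ₐ/phi₀ᵦ) = (βₐ − βᵦ)·Z
Z = ln(0.71/0.55) / (0.67 − 0.46) = 0.2553 / 0.21 = 1.216 km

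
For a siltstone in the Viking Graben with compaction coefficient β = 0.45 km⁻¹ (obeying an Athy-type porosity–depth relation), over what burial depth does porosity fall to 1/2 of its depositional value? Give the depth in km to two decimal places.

phi/phi₀ = 1/2 ⇒ exp(−β·Z) = 1/2 ⇒ Z = ln(2) / β
Z = 0.6931 / 0.45 = 1.540 km

1.54 km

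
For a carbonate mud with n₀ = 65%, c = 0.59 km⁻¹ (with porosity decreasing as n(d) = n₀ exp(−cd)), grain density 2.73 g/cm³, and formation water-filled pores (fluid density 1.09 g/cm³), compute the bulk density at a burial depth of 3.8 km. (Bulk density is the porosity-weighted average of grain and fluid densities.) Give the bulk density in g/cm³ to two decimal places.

Porosity at depth: n = 0.65·exp(−0.59×3.8) = 0.65×0.1062 = 0.0691
Bulk density: ρ_b = (1−n)ρ_g + n·ρ_f = 0.9309×2.73 + 0.0691×1.09
       = 2.541 + 0.075 = 2.617 g/cm³

2.62 g/cm³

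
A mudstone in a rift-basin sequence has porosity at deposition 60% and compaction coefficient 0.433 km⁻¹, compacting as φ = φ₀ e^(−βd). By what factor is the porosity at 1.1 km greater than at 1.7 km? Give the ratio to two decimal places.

1.30

φ(d₁)/φ(d₂) = e^(−β·d₁)/e^(−β·d₂) = e^{β(d₂−d₁)}
= exp(0.433 × 0.6) = exp(0.2598) = 1.2967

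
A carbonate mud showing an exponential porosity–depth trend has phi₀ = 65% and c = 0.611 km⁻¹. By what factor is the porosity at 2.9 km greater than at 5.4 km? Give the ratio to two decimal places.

phi(d₁)/phi(d₂) = e^(−c·d₁)/e^(−c·d₂) = e^{c(d₂−d₁)}
= exp(0.611 × 2.5) = exp(1.528) = 4.6066

4.61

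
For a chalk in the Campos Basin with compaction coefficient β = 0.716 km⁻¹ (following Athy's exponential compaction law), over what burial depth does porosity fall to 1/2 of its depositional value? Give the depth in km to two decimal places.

0.97 km

n/n₀ = 1/2 ⇒ exp(−β·d) = 1/2 ⇒ d = ln(2) / β
d = 0.6931 / 0.716 = 0.968 km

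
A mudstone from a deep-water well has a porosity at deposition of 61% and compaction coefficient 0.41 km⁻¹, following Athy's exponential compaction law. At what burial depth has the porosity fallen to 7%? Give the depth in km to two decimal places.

5.28 km

Invert Athy's law: d = ln(phi₀/phi) / c
d = ln(0.61/0.07) / 0.41 = ln(8.714) / 0.41 = 2.1650 / 0.41 = 5.280 km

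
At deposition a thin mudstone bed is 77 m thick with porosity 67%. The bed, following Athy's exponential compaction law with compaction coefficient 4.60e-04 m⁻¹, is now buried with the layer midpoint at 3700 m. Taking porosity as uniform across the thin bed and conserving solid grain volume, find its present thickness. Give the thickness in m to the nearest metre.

29 m

Working in km (1 km = 1000 m; k in km⁻¹ = k in m⁻¹ × 1000):
Porosity at 3.7 km: n = 0.67·exp(−0.46×3.7) = 0.1222
Solid-volume conservation: h(1−n) = h₀(1−n₀) ⇒ h = h₀·(1−n₀)/(1−n)
h = 0.077 × (1 − 0.67)/(1 − 0.1222) = 0.077 × 0.3759 = 0.0289 km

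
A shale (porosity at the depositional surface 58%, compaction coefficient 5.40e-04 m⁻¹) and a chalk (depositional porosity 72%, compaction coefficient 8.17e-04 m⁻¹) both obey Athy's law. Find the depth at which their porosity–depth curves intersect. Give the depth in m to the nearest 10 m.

780 m

Working in km (1 km = 1000 m; c in km⁻¹ = c in m⁻¹ × 1000):
Set n₀ₐ e^(−cₐd) = n₀ᵦ e^(−cᵦd) ⇒ ln(n₀ₐ/n₀ᵦ) = (cₐ − cᵦ)·d
d = ln(0.58/0.72) / (0.54 − 0.817) = -0.2162 / -0.277 = 0.781 km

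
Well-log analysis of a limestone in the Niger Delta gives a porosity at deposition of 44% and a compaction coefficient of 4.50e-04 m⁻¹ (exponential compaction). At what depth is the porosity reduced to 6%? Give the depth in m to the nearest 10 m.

Working in km (1 km = 1000 m; k in km⁻¹ = k in m⁻¹ × 1000):
Invert Athy's law: z = ln(n₀/n) / k
z = ln(0.44/0.06) / 0.45 = ln(7.333) / 0.45 = 1.9924 / 0.45 = 4.428 km

4430 m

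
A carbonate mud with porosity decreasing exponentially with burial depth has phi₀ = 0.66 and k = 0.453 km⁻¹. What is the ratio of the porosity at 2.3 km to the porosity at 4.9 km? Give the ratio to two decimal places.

phi(d₁)/phi(d₂) = e^(−k·d₁)/e^(−k·d₂) = e^{k(d₂−d₁)}
= exp(0.453 × 2.6) = exp(1.178) = 3.2472

3.25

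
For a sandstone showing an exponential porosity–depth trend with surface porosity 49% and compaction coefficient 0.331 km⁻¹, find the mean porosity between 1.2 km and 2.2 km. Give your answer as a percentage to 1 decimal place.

28.0%

⟨n⟩ = (1/(z₂−z₁)) ∫ n₀ e^(−kz) dz = n₀·(e^(−k·z₁) − e^(−k·z₂)) / (k·(z₂−z₁))
e^(−0.331×1.2) = 0.6722; e^(−0.331×2.2) = 0.4828
⟨n⟩ = 0.49 × (0.6722 − 0.4828) / (0.331 × 1) = 0.49 × 0.5723 = 0.2804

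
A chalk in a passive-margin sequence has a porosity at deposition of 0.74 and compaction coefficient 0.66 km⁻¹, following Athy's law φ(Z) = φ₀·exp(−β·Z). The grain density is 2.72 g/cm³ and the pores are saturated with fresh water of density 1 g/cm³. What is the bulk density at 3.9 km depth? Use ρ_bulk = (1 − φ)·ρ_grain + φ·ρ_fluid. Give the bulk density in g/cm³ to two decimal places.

2.62 g/cm³

Porosity at depth: φ = 0.74·exp(−0.66×3.9) = 0.74×0.0762 = 0.0564
Bulk density: ρ_b = (1−φ)ρ_g + φ·ρ_f = 0.9436×2.72 + 0.0564×1
       = 2.567 + 0.056 = 2.623 g/cm³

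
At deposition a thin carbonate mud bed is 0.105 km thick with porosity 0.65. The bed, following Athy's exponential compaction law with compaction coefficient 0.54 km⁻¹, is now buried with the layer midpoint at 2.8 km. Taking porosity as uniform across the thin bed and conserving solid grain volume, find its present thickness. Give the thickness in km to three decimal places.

Porosity at 2.8 km: n = 0.65·exp(−0.54×2.8) = 0.1433
Solid-volume conservation: h(1−n) = h₀(1−n₀) ⇒ h = h₀·(1−n₀)/(1−n)
h = 0.105 × (1 − 0.65)/(1 − 0.1433) = 0.105 × 0.4085 = 0.0429 km

0.043 km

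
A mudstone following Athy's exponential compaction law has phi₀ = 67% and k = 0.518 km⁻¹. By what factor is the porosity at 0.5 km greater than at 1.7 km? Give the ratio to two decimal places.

phi(d₁)/phi(d₂) = e^(−k·d₁)/e^(−k·d₂) = e^{k(d₂−d₁)}
= exp(0.518 × 1.2) = exp(0.6216) = 1.8619

1.86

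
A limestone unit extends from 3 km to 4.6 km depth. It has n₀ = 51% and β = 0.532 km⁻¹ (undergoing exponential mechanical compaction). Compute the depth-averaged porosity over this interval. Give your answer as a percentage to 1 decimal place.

7.0%

⟨n⟩ = (1/(Z₂−Z₁)) ∫ n₀ e^(−βZ) dZ = n₀·(e^(−β·Z₁) − e^(−β·Z₂)) / (β·(Z₂−Z₁))
e^(−0.532×3) = 0.2027; e^(−0.532×4.6) = 0.0865
⟨n⟩ = 0.51 × (0.2027 − 0.0865) / (0.532 × 1.6) = 0.51 × 0.1365 = 0.0696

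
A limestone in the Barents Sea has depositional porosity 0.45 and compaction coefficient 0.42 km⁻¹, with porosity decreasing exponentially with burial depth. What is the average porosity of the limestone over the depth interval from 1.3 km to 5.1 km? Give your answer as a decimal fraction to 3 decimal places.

0.130

⟨n⟩ = (1/(Z₂−Z₁)) ∫ n₀ e^(−kZ) dZ = n₀·(e^(−k·Z₁) − e^(−k·Z₂)) / (k·(Z₂−Z₁))
e^(−0.42×1.3) = 0.5793; e^(−0.42×5.1) = 0.1174
⟨n⟩ = 0.45 × (0.5793 − 0.1174) / (0.42 × 3.8) = 0.45 × 0.2894 = 0.1302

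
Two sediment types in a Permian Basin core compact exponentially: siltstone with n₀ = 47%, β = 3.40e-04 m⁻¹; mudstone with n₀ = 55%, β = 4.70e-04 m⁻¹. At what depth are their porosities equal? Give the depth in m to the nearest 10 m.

1210 m

Working in km (1 km = 1000 m; β in km⁻¹ = β in m⁻¹ × 1000):
Set n₀ₐ e^(−βₐd) = n₀ᵦ e^(−βᵦd) ⇒ ln(n₀ₐ/n₀ᵦ) = (βₐ − βᵦ)·d
d = ln(0.47/0.55) / (0.34 − 0.47) = -0.1572 / -0.13 = 1.209 km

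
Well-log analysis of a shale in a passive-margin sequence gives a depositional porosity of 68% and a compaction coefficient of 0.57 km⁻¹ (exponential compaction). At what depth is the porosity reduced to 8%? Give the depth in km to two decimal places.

Invert Athy's law: d = ln(phi₀/phi) / β
d = ln(0.68/0.08) / 0.57 = ln(8.5) / 0.57 = 2.1401 / 0.57 = 3.755 km

3.75 km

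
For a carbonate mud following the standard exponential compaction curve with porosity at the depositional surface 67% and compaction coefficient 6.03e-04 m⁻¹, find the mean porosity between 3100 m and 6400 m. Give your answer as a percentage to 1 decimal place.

Working in km (1 km = 1000 m; k in km⁻¹ = k in m⁻¹ × 1000):
⟨phi⟩ = (1/(Z₂−Z₁)) ∫ phi₀ e^(−kZ) dZ = phi₀·(e^(−k·Z₁) − e^(−k·Z₂)) / (k·(Z₂−Z₁))
e^(−0.603×3.1) = 0.1542; e^(−0.603×6.4) = 0.0211
⟨phi⟩ = 0.67 × (0.1542 − 0.0211) / (0.603 × 3.3) = 0.67 × 0.0669 = 0.0448

4.5%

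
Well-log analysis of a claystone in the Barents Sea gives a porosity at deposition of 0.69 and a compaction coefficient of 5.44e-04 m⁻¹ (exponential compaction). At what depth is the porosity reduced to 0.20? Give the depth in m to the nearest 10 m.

Working in km (1 km = 1000 m; c in km⁻¹ = c in m⁻¹ × 1000):
Invert Athy's law: Z = ln(phi₀/phi) / c
Z = ln(0.69/0.2) / 0.544 = ln(3.45) / 0.544 = 1.2384 / 0.544 = 2.276 km

2280 m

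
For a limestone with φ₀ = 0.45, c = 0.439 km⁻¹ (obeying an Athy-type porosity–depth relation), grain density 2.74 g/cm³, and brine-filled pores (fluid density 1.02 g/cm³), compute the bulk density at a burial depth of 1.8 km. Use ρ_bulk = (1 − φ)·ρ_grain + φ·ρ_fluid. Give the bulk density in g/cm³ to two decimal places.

2.39 g/cm³

Porosity at depth: φ = 0.45·exp(−0.439×1.8) = 0.45×0.4538 = 0.2042
Bulk density: ρ_b = (1−φ)ρ_g + φ·ρ_f = 0.7958×2.74 + 0.2042×1.02
       = 2.181 + 0.208 = 2.389 g/cm³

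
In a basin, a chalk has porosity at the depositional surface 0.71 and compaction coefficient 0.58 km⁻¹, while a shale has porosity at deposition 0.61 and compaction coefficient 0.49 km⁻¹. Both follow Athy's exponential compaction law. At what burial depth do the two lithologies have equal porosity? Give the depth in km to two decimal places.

Set φ₀ₐ e^(−cₐZ) = φ₀ᵦ e^(−cᵦZ) ⇒ ln(φ₀ₐ/φ₀ᵦ) = (cₐ − cᵦ)·Z
Z = ln(0.71/0.61) / (0.58 − 0.49) = 0.1518 / 0.09 = 1.687 km

1.69 km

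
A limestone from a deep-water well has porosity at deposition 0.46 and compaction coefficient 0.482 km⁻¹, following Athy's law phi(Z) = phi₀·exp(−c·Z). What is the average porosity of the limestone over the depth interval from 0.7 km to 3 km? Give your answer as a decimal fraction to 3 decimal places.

⟨phi⟩ = (1/(Z₂−Z₁)) ∫ phi₀ e^(−cZ) dZ = phi₀·(e^(−c·Z₁) − e^(−c·Z₂)) / (c·(Z₂−Z₁))
e^(−0.482×0.7) = 0.7136; e^(−0.482×3) = 0.2355
⟨phi⟩ = 0.46 × (0.7136 − 0.2355) / (0.482 × 2.3) = 0.46 × 0.4313 = 0.1984

0.198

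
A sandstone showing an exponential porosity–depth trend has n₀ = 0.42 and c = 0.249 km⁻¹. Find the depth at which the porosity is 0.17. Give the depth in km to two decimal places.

Invert Athy's law: Z = ln(n₀/n) / c
Z = ln(0.42/0.17) / 0.249 = ln(2.471) / 0.249 = 0.9045 / 0.249 = 3.632 km

3.63 km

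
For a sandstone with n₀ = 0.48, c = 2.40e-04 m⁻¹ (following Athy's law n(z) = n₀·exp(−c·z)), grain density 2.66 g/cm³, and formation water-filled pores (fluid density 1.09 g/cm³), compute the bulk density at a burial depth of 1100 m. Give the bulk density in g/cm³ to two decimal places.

2.08 g/cm³

Working in km (1 km = 1000 m; c in km⁻¹ = c in m⁻¹ × 1000):
Porosity at depth: n = 0.48·exp(−0.24×1.1) = 0.48×0.7680 = 0.3686
Bulk density: ρ_b = (1−n)ρ_g + n·ρ_f = 0.6314×2.66 + 0.3686×1.09
       = 1.679 + 0.402 = 2.081 g/cm³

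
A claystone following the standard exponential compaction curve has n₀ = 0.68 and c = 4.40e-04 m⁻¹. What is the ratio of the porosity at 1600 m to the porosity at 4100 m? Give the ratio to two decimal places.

3.00

Working in km (1 km = 1000 m; c in km⁻¹ = c in m⁻¹ × 1000):
n(Z₁)/n(Z₂) = e^(−c·Z₁)/e^(−c·Z₂) = e^{c(Z₂−Z₁)}
= exp(0.44 × 2.5) = exp(1.1) = 3.0042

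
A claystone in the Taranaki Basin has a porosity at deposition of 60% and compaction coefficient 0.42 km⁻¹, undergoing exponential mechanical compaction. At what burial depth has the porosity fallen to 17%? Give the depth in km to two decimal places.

3.00 km

Invert Athy's law: Z = ln(φ₀/φ) / c
Z = ln(0.6/0.17) / 0.42 = ln(3.529) / 0.42 = 1.2611 / 0.42 = 3.003 km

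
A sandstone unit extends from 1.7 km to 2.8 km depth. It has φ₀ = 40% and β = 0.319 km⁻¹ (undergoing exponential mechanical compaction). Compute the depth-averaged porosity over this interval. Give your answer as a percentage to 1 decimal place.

19.6%

⟨φ⟩ = (1/(z₂−z₁)) ∫ φ₀ e^(−βz) dz = φ₀·(e^(−β·z₁) − e^(−β·z₂)) / (β·(z₂−z₁))
e^(−0.319×1.7) = 0.5814; e^(−0.319×2.8) = 0.4093
⟨φ⟩ = 0.4 × (0.5814 − 0.4093) / (0.319 × 1.1) = 0.4 × 0.4904 = 0.1961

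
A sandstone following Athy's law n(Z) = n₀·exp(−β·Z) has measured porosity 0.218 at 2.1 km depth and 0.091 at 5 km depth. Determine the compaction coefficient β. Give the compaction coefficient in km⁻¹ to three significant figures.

0.301 km⁻¹

Athy: n(Z) = n₀ e^(−βZ) ⇒ n₁/n₂ = e^{β(Z₂−Z₁)} ⇒ β = ln(n₁/n₂)/(Z₂−Z₁)
β = ln(0.218/0.091) / (5 − 2.1) = ln(2.396) / 2.9 = 0.8736 / 2.9 = 0.3013 km⁻¹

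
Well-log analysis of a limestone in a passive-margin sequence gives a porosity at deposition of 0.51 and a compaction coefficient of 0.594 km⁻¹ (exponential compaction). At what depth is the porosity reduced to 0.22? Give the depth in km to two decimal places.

1.42 km

Invert Athy's law: d = ln(n₀/n) / c
d = ln(0.51/0.22) / 0.594 = ln(2.318) / 0.594 = 0.8408 / 0.594 = 1.415 km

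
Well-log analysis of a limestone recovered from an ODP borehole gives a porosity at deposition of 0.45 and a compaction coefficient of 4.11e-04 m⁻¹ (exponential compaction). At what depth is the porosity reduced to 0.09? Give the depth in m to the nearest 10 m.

Working in km (1 km = 1000 m; c in km⁻¹ = c in m⁻¹ × 1000):
Invert Athy's law: Z = ln(n₀/n) / c
Z = ln(0.45/0.09) / 0.411 = ln(5) / 0.411 = 1.6094 / 0.411 = 3.916 km

3920 m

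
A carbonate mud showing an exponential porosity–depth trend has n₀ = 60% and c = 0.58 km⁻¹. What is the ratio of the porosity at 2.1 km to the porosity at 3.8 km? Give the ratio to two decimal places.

2.68

n(Z₁)/n(Z₂) = e^(−c·Z₁)/e^(−c·Z₂) = e^{c(Z₂−Z₁)}
= exp(0.58 × 1.7) = exp(0.986) = 2.6805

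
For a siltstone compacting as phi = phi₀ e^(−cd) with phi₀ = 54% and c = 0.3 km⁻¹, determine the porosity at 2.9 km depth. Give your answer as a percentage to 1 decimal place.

22.6%

phi = phi₀·exp(−c·d) = 0.54 × exp(−0.3 × 2.9) = 0.54 × exp(−0.87)
  = 0.54 × 0.4190 = 0.2262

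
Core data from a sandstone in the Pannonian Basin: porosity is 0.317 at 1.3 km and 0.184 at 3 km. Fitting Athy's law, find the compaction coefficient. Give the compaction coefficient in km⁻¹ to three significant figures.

0.320 km⁻¹

Athy: φ(d) = φ₀ e^(−cd) ⇒ φ₁/φ₂ = e^{c(d₂−d₁)} ⇒ c = ln(φ₁/φ₂)/(d₂−d₁)
c = ln(0.317/0.184) / (3 − 1.3) = ln(1.723) / 1.7 = 0.5440 / 1.7 = 0.32 km⁻¹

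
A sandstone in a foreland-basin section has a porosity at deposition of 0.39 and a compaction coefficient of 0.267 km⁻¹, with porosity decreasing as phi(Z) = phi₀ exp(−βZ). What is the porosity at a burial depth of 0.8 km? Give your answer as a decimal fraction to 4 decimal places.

0.3150

phi = phi₀·exp(−β·Z) = 0.39 × exp(−0.267 × 0.8) = 0.39 × exp(−0.2136)
  = 0.39 × 0.8077 = 0.3150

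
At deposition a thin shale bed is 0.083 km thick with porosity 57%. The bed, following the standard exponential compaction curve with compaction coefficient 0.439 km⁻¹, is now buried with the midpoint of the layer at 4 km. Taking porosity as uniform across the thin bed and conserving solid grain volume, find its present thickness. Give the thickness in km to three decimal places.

Porosity at 4 km: phi = 0.57·exp(−0.439×4) = 0.0985
Solid-volume conservation: h(1−phi) = h₀(1−phi₀) ⇒ h = h₀·(1−phi₀)/(1−phi)
h = 0.083 × (1 − 0.57)/(1 − 0.0985) = 0.083 × 0.4770 = 0.0396 km

0.040 km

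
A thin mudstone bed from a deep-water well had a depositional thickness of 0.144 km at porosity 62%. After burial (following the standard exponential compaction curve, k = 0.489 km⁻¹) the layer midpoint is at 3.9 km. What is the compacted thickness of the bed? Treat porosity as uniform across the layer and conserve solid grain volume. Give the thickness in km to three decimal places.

0.060 km

Porosity at 3.9 km: φ = 0.62·exp(−0.489×3.9) = 0.0921
Solid-volume conservation: h(1−φ) = h₀(1−φ₀) ⇒ h = h₀·(1−φ₀)/(1−φ)
h = 0.144 × (1 − 0.62)/(1 − 0.0921) = 0.144 × 0.4185 = 0.0603 km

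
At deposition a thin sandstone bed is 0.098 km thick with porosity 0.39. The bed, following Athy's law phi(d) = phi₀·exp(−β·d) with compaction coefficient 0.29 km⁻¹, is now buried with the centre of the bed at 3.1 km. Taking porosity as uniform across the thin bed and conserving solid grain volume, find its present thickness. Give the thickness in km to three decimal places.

Porosity at 3.1 km: phi = 0.39·exp(−0.29×3.1) = 0.1587
Solid-volume conservation: h(1−phi) = h₀(1−phi₀) ⇒ h = h₀·(1−phi₀)/(1−phi)
h = 0.098 × (1 − 0.39)/(1 − 0.1587) = 0.098 × 0.7251 = 0.0711 km

0.071 km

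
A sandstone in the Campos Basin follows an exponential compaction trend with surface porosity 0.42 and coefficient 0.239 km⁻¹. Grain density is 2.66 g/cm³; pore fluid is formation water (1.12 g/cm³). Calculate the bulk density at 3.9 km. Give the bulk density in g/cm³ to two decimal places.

2.41 g/cm³

Porosity at depth: n = 0.42·exp(−0.239×3.9) = 0.42×0.3937 = 0.1654
Bulk density: ρ_b = (1−n)ρ_g + n·ρ_f = 0.8346×2.66 + 0.1654×1.12
       = 2.220 + 0.185 = 2.405 g/cm³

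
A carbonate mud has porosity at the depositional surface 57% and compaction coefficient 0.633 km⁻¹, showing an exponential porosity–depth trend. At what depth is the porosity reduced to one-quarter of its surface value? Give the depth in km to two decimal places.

φ/φ₀ = 1/4 ⇒ exp(−β·Z) = 1/4 ⇒ Z = ln(4) / β
Z = 1.3863 / 0.633 = 2.190 km

2.19 km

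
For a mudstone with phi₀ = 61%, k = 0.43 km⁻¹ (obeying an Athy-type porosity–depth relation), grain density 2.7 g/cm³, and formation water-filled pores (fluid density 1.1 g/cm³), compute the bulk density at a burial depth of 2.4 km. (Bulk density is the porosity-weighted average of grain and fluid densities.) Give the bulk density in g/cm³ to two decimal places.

2.35 g/cm³

Porosity at depth: phi = 0.61·exp(−0.43×2.4) = 0.61×0.3563 = 0.2173
Bulk density: ρ_b = (1−phi)ρ_g + phi·ρ_f = 0.7827×2.7 + 0.2173×1.1
       = 2.113 + 0.239 = 2.352 g/cm³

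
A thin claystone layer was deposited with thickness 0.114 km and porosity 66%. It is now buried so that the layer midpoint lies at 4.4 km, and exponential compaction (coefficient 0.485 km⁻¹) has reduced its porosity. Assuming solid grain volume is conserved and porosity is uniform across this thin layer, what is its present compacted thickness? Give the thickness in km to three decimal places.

Porosity at 4.4 km: φ = 0.66·exp(−0.485×4.4) = 0.0781
Solid-volume conservation: h(1−φ) = h₀(1−φ₀) ⇒ h = h₀·(1−φ₀)/(1−φ)
h = 0.114 × (1 − 0.66)/(1 − 0.0781) = 0.114 × 0.3688 = 0.0420 km

0.042 km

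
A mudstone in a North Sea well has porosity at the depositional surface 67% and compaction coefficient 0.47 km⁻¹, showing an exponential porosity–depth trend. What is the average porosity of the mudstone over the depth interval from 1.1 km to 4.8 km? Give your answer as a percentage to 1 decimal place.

⟨φ⟩ = (1/(Z₂−Z₁)) ∫ φ₀ e^(−kZ) dZ = φ₀·(e^(−k·Z₁) − e^(−k·Z₂)) / (k·(Z₂−Z₁))
e^(−0.47×1.1) = 0.5963; e^(−0.47×4.8) = 0.1048
⟨φ⟩ = 0.67 × (0.5963 − 0.1048) / (0.47 × 3.7) = 0.67 × 0.2827 = 0.1894

18.9%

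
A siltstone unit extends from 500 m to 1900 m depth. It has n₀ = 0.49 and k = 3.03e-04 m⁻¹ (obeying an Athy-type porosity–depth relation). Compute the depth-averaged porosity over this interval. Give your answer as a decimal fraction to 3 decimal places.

0.343

Working in km (1 km = 1000 m; k in km⁻¹ = k in m⁻¹ × 1000):
⟨n⟩ = (1/(d₂−d₁)) ∫ n₀ e^(−kd) dd = n₀·(e^(−k·d₁) − e^(−k·d₂)) / (k·(d₂−d₁))
e^(−0.303×0.5) = 0.8594; e^(−0.303×1.9) = 0.5623
⟨n⟩ = 0.49 × (0.8594 − 0.5623) / (0.303 × 1.4) = 0.49 × 0.7004 = 0.3432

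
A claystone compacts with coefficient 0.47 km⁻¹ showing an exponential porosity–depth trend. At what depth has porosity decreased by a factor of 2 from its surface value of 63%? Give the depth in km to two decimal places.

1.47 km

phi/phi₀ = 1/2 ⇒ exp(−k·Z) = 1/2 ⇒ Z = ln(2) / k
Z = 0.6931 / 0.47 = 1.475 km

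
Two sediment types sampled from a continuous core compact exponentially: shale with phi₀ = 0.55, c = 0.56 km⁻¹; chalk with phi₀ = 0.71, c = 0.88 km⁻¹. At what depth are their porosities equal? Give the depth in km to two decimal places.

Set phi₀ₐ e^(−cₐz) = phi₀ᵦ e^(−cᵦz) ⇒ ln(phi₀ₐ/phi₀ᵦ) = (cₐ − cᵦ)·z
z = ln(0.55/0.71) / (0.56 − 0.88) = -0.2553 / -0.32 = 0.798 km

0.80 km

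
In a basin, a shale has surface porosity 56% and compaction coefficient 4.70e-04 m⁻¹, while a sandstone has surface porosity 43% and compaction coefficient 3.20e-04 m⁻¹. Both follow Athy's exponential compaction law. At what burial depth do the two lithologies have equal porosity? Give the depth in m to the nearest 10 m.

1760 m

Working in km (1 km = 1000 m; k in km⁻¹ = k in m⁻¹ × 1000):
Set phi₀ₐ e^(−kₐz) = phi₀ᵦ e^(−kᵦz) ⇒ ln(phi₀ₐ/phi₀ᵦ) = (kₐ − kᵦ)·z
z = ln(0.56/0.43) / (0.47 − 0.32) = 0.2642 / 0.15 = 1.761 km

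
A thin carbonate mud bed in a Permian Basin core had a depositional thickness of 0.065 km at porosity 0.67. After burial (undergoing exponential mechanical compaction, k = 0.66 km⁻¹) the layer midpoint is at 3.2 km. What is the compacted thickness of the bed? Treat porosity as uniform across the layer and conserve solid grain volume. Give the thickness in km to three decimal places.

Porosity at 3.2 km: φ = 0.67·exp(−0.66×3.2) = 0.0811
Solid-volume conservation: h(1−φ) = h₀(1−φ₀) ⇒ h = h₀·(1−φ₀)/(1−φ)
h = 0.065 × (1 − 0.67)/(1 − 0.0811) = 0.065 × 0.3591 = 0.0233 km

0.023 km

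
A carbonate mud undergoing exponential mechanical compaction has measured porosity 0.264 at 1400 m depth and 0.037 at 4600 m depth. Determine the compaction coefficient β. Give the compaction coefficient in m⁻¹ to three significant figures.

0.000614 m⁻¹

Working in km (1 km = 1000 m; β in km⁻¹ = β in m⁻¹ × 1000):
Athy: φ(z) = φ₀ e^(−βz) ⇒ φ₁/φ₂ = e^{β(z₂−z₁)} ⇒ β = ln(φ₁/φ₂)/(z₂−z₁)
β = ln(0.264/0.037) / (4.6 − 1.4) = ln(7.135) / 3.2 = 1.9650 / 3.2 = 0.6141 km⁻¹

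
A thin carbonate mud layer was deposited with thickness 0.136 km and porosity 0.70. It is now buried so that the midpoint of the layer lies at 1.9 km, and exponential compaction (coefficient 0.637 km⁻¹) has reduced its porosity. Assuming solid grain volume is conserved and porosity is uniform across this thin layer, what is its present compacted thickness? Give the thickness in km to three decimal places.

Porosity at 1.9 km: n = 0.7·exp(−0.637×1.9) = 0.2087
Solid-volume conservation: h(1−n) = h₀(1−n₀) ⇒ h = h₀·(1−n₀)/(1−n)
h = 0.136 × (1 − 0.7)/(1 − 0.2087) = 0.136 × 0.3791 = 0.0516 km

0.052 km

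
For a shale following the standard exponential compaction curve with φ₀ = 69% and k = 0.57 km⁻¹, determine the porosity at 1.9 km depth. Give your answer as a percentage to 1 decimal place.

23.4%

φ = φ₀·exp(−k·d) = 0.69 × exp(−0.57 × 1.9) = 0.69 × exp(−1.083)
  = 0.69 × 0.3386 = 0.2336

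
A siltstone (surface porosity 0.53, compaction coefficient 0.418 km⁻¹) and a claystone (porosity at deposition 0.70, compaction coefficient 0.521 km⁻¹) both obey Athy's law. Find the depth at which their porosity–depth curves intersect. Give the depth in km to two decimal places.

Set n₀ₐ e^(−cₐZ) = n₀ᵦ e^(−cᵦZ) ⇒ ln(n₀ₐ/n₀ᵦ) = (cₐ − cᵦ)·Z
Z = ln(0.53/0.7) / (0.418 − 0.521) = -0.2782 / -0.103 = 2.701 km

2.70 km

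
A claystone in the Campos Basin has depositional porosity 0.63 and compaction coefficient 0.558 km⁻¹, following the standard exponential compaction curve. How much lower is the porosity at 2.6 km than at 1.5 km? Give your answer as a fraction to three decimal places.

0.125

φ(1.5) = 0.63·e^(−0.558×1.5) = 0.2728
φ(2.6) = 0.63·e^(−0.558×2.6) = 0.1477
Δφ = 0.2728 − 0.1477 = 0.1251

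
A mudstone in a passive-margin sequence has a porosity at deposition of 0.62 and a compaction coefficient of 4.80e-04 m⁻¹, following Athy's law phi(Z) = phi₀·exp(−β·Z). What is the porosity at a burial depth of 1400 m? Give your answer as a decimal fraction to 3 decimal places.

0.317

Working in km (1 km = 1000 m; β in km⁻¹ = β in m⁻¹ × 1000):
phi = phi₀·exp(−β·Z) = 0.62 × exp(−0.48 × 1.4) = 0.62 × exp(−0.672)
  = 0.62 × 0.5107 = 0.3166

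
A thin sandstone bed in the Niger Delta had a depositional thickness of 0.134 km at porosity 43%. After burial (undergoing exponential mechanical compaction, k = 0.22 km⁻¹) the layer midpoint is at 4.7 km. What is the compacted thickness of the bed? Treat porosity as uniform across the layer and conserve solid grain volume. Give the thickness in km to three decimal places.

Porosity at 4.7 km: φ = 0.43·exp(−0.22×4.7) = 0.1529
Solid-volume conservation: h(1−φ) = h₀(1−φ₀) ⇒ h = h₀·(1−φ₀)/(1−φ)
h = 0.134 × (1 − 0.43)/(1 − 0.1529) = 0.134 × 0.6729 = 0.0902 km

0.090 km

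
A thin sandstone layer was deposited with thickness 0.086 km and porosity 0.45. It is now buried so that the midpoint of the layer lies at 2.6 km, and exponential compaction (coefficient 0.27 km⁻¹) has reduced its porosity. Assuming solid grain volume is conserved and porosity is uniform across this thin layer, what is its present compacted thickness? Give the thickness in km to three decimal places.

Porosity at 2.6 km: φ = 0.45·exp(−0.27×2.6) = 0.2230
Solid-volume conservation: h(1−φ) = h₀(1−φ₀) ⇒ h = h₀·(1−φ₀)/(1−φ)
h = 0.086 × (1 − 0.45)/(1 − 0.2230) = 0.086 × 0.7079 = 0.0609 km

0.061 km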